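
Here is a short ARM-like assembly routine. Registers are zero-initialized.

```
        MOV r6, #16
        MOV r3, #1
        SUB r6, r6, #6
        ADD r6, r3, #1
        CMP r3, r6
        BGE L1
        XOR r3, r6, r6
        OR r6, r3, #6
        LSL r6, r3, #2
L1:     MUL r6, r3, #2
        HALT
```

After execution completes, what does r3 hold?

MOV r6, #16 → r6=16
MOV r3, #1 → r3=1
SUB r6, r6, #6 → r6=16-6=10
ADD r6, r3, #1 → r6=1+1=2
CMP r3, r6  (cmp 1,2)
BGE L1: not taken
XOR r3, r6, r6 → r3=2^2=0
OR r6, r3, #6 → r6=0|6=6
LSL r6, r3, #2 → r6=0<<2=0
MUL r6, r3, #2 → r6=0*2=0
halt.

0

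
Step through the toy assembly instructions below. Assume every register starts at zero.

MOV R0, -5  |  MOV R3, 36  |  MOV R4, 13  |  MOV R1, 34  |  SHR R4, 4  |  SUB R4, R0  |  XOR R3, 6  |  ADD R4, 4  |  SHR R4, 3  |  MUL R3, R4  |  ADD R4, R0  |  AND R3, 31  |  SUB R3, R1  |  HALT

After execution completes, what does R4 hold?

R0=-5
R3=36
R4=13
R1=34
R4=13>>4=0
R4=0-(-5)=5
R3=36^6=34
R4=5+4=9
R4=9>>3=1
R3=34*1=34
R4=1+(-5)=-4
R3=34&31=2
R3=2-34=-32
halt.

-4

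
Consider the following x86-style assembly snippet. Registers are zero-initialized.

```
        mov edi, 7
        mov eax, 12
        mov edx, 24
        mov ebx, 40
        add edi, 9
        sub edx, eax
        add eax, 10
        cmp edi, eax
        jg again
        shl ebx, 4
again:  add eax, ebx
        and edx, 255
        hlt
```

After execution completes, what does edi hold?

16

edi=7
eax=12
edx=24
ebx=40
edi=7+9=16
edx=24-12=12
eax=12+10=22
cmp edi, eax  (cmp 16,22)
jg again: not taken
ebx=40<<4=640
eax=22+640=662
edx=12&255=12
halt.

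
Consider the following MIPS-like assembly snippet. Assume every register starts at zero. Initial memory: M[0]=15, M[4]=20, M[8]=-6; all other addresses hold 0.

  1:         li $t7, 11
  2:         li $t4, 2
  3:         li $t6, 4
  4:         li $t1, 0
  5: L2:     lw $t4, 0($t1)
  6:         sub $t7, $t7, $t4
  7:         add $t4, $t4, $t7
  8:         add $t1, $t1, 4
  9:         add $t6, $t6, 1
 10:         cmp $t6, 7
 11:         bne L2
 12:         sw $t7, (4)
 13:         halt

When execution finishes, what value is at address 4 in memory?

-18

li $t7, 11 → $t7=11
li $t4, 2 → $t4=2
li $t6, 4 → $t6=4
li $t1, 0 → $t1=0
lw $t4, 0($t1) → $t4=M[0]=15
sub $t7, $t7, $t4 → $t7=11-15=-4
add $t4, $t4, $t7 → $t4=15+(-4)=11
add $t1, $t1, 4 → $t1=0+4=4
add $t6, $t6, 1 → $t6=4+1=5
cmp $t6, 7  (cmp 5,7)
bne L2: taken
lw $t4, 0($t1) → $t4=M[4]=20
sub $t7, $t7, $t4 → $t7=(-4)-20=-24
add $t4, $t4, $t7 → $t4=20+(-24)=-4
add $t1, $t1, 4 → $t1=4+4=8
add $t6, $t6, 1 → $t6=5+1=6
cmp $t6, 7  (cmp 6,7)
bne L2: taken
lw $t4, 0($t1) → $t4=M[8]=-6
sub $t7, $t7, $t4 → $t7=(-24)-(-6)=-18
add $t4, $t4, $t7 → $t4=(-6)+(-18)=-24
add $t1, $t1, 4 → $t1=8+4=12
add $t6, $t6, 1 → $t6=6+1=7
cmp $t6, 7  (cmp 7,7)
bne L2: not taken
sw $t7, (4) → M[4]=-18
halt.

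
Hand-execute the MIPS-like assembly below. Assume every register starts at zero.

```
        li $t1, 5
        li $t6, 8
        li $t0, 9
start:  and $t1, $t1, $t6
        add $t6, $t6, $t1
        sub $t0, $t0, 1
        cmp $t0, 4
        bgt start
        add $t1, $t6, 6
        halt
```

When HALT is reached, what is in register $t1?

14

li $t1, 5 → $t1=5
li $t6, 8 → $t6=8
li $t0, 9 → $t0=9
and $t1, $t1, $t6 → $t1=5&8=0
add $t6, $t6, $t1 → $t6=8+0=8
sub $t0, $t0, 1 → $t0=9-1=8
cmp $t0, 4  (cmp 8,4)
bgt start: taken
and $t1, $t1, $t6 → $t1=0&8=0
add $t6, $t6, $t1 → $t6=8+0=8
sub $t0, $t0, 1 → $t0=8-1=7
cmp $t0, 4  (cmp 7,4)
bgt start: taken
and $t1, $t1, $t6 → $t1=0&8=0
add $t6, $t6, $t1 → $t6=8+0=8
sub $t0, $t0, 1 → $t0=7-1=6
cmp $t0, 4  (cmp 6,4)
bgt start: taken
and $t1, $t1, $t6 → $t1=0&8=0
add $t6, $t6, $t1 → $t6=8+0=8
sub $t0, $t0, 1 → $t0=6-1=5
cmp $t0, 4  (cmp 5,4)
bgt start: taken
and $t1, $t1, $t6 → $t1=0&8=0
add $t6, $t6, $t1 → $t6=8+0=8
sub $t0, $t0, 1 → $t0=5-1=4
cmp $t0, 4  (cmp 4,4)
bgt start: not taken
add $t1, $t6, 6 → $t1=8+6=14
halt.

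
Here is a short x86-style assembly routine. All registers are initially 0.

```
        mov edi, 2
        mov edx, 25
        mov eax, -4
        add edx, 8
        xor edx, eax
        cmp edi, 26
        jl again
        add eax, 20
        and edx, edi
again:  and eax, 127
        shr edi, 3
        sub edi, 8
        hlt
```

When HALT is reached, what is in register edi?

-8

mov edi, 2 → edi=2
mov edx, 25 → edx=25
mov eax, -4 → eax=-4
add edx, 8 → edx=25+8=33
xor edx, eax → edx=33^(-4)=-35
cmp edi, 26  (cmp 2,26)
jl again: taken
and eax, 127 → eax=(-4)&127=124
shr edi, 3 → edi=2>>3=0
sub edi, 8 → edi=0-8=-8
halt.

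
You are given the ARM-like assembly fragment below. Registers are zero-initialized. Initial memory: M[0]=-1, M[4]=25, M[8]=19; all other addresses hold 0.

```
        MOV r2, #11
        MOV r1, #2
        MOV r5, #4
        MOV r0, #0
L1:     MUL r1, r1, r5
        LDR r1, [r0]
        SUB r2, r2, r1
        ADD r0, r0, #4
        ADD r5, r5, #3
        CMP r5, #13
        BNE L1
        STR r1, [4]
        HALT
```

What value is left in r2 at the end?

-32

MOV r2, #11 → r2=11
MOV r1, #2 → r1=2
MOV r5, #4 → r5=4
MOV r0, #0 → r0=0
MUL r1, r1, r5 → r1=2*4=8
LDR r1, [r0] → r1=M[0]=-1
SUB r2, r2, r1 → r2=11-(-1)=12
ADD r0, r0, #4 → r0=0+4=4
ADD r5, r5, #3 → r5=4+3=7
CMP r5, #13  (cmp 7,13)
BNE L1: taken
MUL r1, r1, r5 → r1=(-1)*7=-7
LDR r1, [r0] → r1=M[4]=25
SUB r2, r2, r1 → r2=12-25=-13
ADD r0, r0, #4 → r0=4+4=8
ADD r5, r5, #3 → r5=7+3=10
CMP r5, #13  (cmp 10,13)
BNE L1: taken
MUL r1, r1, r5 → r1=25*10=250
LDR r1, [r0] → r1=M[8]=19
SUB r2, r2, r1 → r2=(-13)-19=-32
ADD r0, r0, #4 → r0=8+4=12
ADD r5, r5, #3 → r5=10+3=13
CMP r5, #13  (cmp 13,13)
BNE L1: not taken
STR r1, [4] → M[4]=19
halt.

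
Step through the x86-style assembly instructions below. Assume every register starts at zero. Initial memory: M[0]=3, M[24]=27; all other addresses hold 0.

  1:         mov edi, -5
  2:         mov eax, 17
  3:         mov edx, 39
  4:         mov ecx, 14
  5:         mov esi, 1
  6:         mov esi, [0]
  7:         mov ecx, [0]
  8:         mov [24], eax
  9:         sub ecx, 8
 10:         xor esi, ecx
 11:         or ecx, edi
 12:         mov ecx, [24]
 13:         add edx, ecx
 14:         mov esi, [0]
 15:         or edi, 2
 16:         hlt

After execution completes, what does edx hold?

edi=-5
eax=17
edx=39
ecx=14
esi=1
esi=M[0]=3
ecx=M[0]=3
mov [24], eax → M[24]=17
ecx=3-8=-5
esi=3^(-5)=-8
ecx=(-5)|(-5)=-5
ecx=M[24]=17
edx=39+17=56
esi=M[0]=3
edi=(-5)|2=-5
halt.

56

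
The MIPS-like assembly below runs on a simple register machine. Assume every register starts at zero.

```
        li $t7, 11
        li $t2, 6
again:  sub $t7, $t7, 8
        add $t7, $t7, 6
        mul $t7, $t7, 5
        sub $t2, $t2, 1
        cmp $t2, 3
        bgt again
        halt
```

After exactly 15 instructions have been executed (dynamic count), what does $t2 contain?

after li $t7, 11: $t7=11
after li $t2, 6: $t2=6
after sub $t7, $t7, 8: $t7=11-8=3
after add $t7, $t7, 6: $t7=3+6=9
after mul $t7, $t7, 5: $t7=9*5=45
after sub $t2, $t2, 1: $t2=6-1=5
cmp $t2, 3  (cmp 5,3)
bgt again: taken
after sub $t7, $t7, 8: $t7=45-8=37
after add $t7, $t7, 6: $t7=37+6=43
after mul $t7, $t7, 5: $t7=43*5=215
after sub $t2, $t2, 1: $t2=5-1=4
cmp $t2, 3  (cmp 4,3)
bgt again: taken
after sub $t7, $t7, 8: $t7=215-8=207
After step 15: $t2 = 4.

4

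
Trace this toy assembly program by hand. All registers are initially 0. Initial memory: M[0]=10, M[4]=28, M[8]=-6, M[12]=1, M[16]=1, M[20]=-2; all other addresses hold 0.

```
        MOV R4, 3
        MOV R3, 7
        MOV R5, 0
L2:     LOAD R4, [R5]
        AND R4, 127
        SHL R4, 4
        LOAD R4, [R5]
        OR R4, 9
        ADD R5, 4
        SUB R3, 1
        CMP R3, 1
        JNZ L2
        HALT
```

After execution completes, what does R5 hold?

after MOV R4, 3: R4=3
after MOV R3, 7: R3=7
after MOV R5, 0: R5=0
after LOAD R4, [R5]: R4=M[0]=10
after AND R4, 127: R4=10&127=10
after SHL R4, 4: R4=10<<4=160
after LOAD R4, [R5]: R4=M[0]=10
after OR R4, 9: R4=10|9=11
after ADD R5, 4: R5=0+4=4
after SUB R3, 1: R3=7-1=6
CMP R3, 1  (cmp 6,1)
JNZ L2: taken
after LOAD R4, [R5]: R4=M[4]=28
after AND R4, 127: R4=28&127=28
after SHL R4, 4: R4=28<<4=448
after LOAD R4, [R5]: R4=M[4]=28
after OR R4, 9: R4=28|9=29
after ADD R5, 4: R5=4+4=8
after SUB R3, 1: R3=6-1=5
CMP R3, 1  (cmp 5,1)
JNZ L2: taken
after LOAD R4, [R5]: R4=M[8]=-6
after AND R4, 127: R4=(-6)&127=122
after SHL R4, 4: R4=122<<4=1952
after LOAD R4, [R5]: R4=M[8]=-6
after OR R4, 9: R4=(-6)|9=-5
after ADD R5, 4: R5=8+4=12
after SUB R3, 1: R3=5-1=4
CMP R3, 1  (cmp 4,1)
JNZ L2: taken
after LOAD R4, [R5]: R4=M[12]=1
after AND R4, 127: R4=1&127=1
after SHL R4, 4: R4=1<<4=16
after LOAD R4, [R5]: R4=M[12]=1
after OR R4, 9: R4=1|9=9
after ADD R5, 4: R5=12+4=16
after SUB R3, 1: R3=4-1=3
CMP R3, 1  (cmp 3,1)
JNZ L2: taken
after LOAD R4, [R5]: R4=M[16]=1
after AND R4, 127: R4=1&127=1
after SHL R4, 4: R4=1<<4=16
after LOAD R4, [R5]: R4=M[16]=1
after OR R4, 9: R4=1|9=9
after ADD R5, 4: R5=16+4=20
after SUB R3, 1: R3=3-1=2
CMP R3, 1  (cmp 2,1)
JNZ L2: taken
after LOAD R4, [R5]: R4=M[20]=-2
after AND R4, 127: R4=(-2)&127=126
after SHL R4, 4: R4=126<<4=2016
after LOAD R4, [R5]: R4=M[20]=-2
after OR R4, 9: R4=(-2)|9=-1
after ADD R5, 4: R5=20+4=24
after SUB R3, 1: R3=2-1=1
CMP R3, 1  (cmp 1,1)
JNZ L2: not taken
halt.

24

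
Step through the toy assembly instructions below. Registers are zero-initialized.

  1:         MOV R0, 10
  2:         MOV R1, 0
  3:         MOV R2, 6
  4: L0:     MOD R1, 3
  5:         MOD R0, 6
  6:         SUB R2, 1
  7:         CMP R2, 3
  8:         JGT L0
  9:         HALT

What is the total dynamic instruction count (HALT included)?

19

after MOV R0, 10: R0=10
after MOV R1, 0: R1=0
after MOV R2, 6: R2=6
after MOD R1, 3: R1=0%3=0
after MOD R0, 6: R0=10%6=4
after SUB R2, 1: R2=6-1=5
CMP R2, 3  (cmp 5,3)
JGT L0: taken
after MOD R1, 3: R1=0%3=0
after MOD R0, 6: R0=4%6=4
after SUB R2, 1: R2=5-1=4
CMP R2, 3  (cmp 4,3)
JGT L0: taken
after MOD R1, 3: R1=0%3=0
after MOD R0, 6: R0=4%6=4
after SUB R2, 1: R2=4-1=3
CMP R2, 3  (cmp 3,3)
JGT L0: not taken
halt.
Total executed instructions: 19.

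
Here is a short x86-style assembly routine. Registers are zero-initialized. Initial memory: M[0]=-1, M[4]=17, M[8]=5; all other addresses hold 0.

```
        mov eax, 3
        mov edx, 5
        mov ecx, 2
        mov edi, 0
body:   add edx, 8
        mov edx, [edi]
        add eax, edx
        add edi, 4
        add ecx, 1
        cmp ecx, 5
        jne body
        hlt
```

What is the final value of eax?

mov eax, 3 → eax=3
mov edx, 5 → edx=5
mov ecx, 2 → ecx=2
mov edi, 0 → edi=0
add edx, 8 → edx=5+8=13
mov edx, [edi] → edx=M[0]=-1
add eax, edx → eax=3+(-1)=2
add edi, 4 → edi=0+4=4
add ecx, 1 → ecx=2+1=3
cmp ecx, 5  (cmp 3,5)
jne body: taken
add edx, 8 → edx=(-1)+8=7
mov edx, [edi] → edx=M[4]=17
add eax, edx → eax=2+17=19
add edi, 4 → edi=4+4=8
add ecx, 1 → ecx=3+1=4
cmp ecx, 5  (cmp 4,5)
jne body: taken
add edx, 8 → edx=17+8=25
mov edx, [edi] → edx=M[8]=5
add eax, edx → eax=19+5=24
add edi, 4 → edi=8+4=12
add ecx, 1 → ecx=4+1=5
cmp ecx, 5  (cmp 5,5)
jne body: not taken
halt.

24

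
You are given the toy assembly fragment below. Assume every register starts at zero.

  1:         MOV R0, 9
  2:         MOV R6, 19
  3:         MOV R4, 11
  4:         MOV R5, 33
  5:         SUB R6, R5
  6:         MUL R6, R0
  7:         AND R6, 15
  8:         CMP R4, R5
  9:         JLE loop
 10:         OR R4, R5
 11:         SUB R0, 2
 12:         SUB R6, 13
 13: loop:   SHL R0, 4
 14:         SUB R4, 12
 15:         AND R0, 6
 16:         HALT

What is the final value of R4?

R0=9
R6=19
R4=11
R5=33
R6=19-33=-14
R6=(-14)*9=-126
R6=(-126)&15=2
CMP R4, R5  (cmp 11,33)
JLE loop: taken
R0=9<<4=144
R4=11-12=-1
R0=144&6=0
halt.

-1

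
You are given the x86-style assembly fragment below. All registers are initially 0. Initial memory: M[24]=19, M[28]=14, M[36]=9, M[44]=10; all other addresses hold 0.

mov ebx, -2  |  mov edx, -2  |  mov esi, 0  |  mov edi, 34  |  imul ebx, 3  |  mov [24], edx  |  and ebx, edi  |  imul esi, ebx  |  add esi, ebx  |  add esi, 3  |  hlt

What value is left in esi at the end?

37

ebx=-2
edx=-2
esi=0
edi=34
ebx=(-2)*3=-6
mov [24], edx → M[24]=-2
ebx=(-6)&34=34
esi=0*34=0
esi=0+34=34
esi=34+3=37
halt.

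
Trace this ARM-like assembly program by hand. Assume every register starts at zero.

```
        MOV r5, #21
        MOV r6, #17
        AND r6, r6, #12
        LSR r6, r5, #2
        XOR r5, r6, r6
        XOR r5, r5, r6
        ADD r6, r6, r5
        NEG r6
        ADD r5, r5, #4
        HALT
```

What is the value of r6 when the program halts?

after MOV r5, #21: r5=21
after MOV r6, #17: r6=17
after AND r6, r6, #12: r6=17&12=0
after LSR r6, r5, #2: r6=21>>2=5
after XOR r5, r6, r6: r5=5^5=0
after XOR r5, r5, r6: r5=0^5=5
after ADD r6, r6, r5: r6=5+5=10
after NEG r6: r6=-(10)=-10
after ADD r5, r5, #4: r5=5+4=9
halt.

-10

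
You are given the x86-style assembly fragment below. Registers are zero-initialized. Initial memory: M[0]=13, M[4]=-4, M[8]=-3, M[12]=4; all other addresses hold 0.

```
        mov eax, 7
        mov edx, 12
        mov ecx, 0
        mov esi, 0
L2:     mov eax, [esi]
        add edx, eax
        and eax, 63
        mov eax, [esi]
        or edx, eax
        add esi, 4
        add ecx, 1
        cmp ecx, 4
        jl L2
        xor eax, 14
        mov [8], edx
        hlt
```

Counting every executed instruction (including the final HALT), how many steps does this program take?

eax=7
edx=12
ecx=0
esi=0
eax=M[0]=13
edx=12+13=25
eax=13&63=13
eax=M[0]=13
edx=25|13=29
esi=0+4=4
ecx=0+1=1
cmp ecx, 4  (cmp 1,4)
jl L2: taken
eax=M[4]=-4
edx=29+(-4)=25
eax=(-4)&63=60
eax=M[4]=-4
edx=25|(-4)=-3
esi=4+4=8
ecx=1+1=2
cmp ecx, 4  (cmp 2,4)
jl L2: taken
eax=M[8]=-3
edx=(-3)+(-3)=-6
eax=(-3)&63=61
eax=M[8]=-3
edx=(-6)|(-3)=-1
esi=8+4=12
ecx=2+1=3
cmp ecx, 4  (cmp 3,4)
jl L2: taken
eax=M[12]=4
edx=(-1)+4=3
eax=4&63=4
eax=M[12]=4
edx=3|4=7
esi=12+4=16
ecx=3+1=4
cmp ecx, 4  (cmp 4,4)
jl L2: not taken
eax=4^14=10
mov [8], edx → M[8]=7
halt.
Total executed instructions: 43.

43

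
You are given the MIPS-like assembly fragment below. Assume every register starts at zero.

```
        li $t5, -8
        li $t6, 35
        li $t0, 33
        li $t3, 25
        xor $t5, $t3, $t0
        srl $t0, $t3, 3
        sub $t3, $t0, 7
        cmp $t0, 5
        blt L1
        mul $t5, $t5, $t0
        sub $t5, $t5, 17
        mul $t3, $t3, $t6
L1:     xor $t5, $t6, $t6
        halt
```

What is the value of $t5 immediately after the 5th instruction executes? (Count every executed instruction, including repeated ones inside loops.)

after li $t5, -8: $t5=-8
after li $t6, 35: $t6=35
after li $t0, 33: $t0=33
after li $t3, 25: $t3=25
after xor $t5, $t3, $t0: $t5=25^33=56
After step 5: $t5 = 56.

56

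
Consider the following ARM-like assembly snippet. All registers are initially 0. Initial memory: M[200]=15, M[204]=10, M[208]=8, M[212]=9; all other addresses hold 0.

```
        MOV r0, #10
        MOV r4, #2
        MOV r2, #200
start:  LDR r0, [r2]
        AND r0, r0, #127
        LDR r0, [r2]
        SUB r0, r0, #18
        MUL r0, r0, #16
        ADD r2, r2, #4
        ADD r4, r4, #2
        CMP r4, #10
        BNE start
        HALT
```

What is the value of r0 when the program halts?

-144

after MOV r0, #10: r0=10
after MOV r4, #2: r4=2
after MOV r2, #200: r2=200
after LDR r0, [r2]: r0=M[200]=15
after AND r0, r0, #127: r0=15&127=15
after LDR r0, [r2]: r0=M[200]=15
after SUB r0, r0, #18: r0=15-18=-3
after MUL r0, r0, #16: r0=(-3)*16=-48
after ADD r2, r2, #4: r2=200+4=204
after ADD r4, r4, #2: r4=2+2=4
CMP r4, #10  (cmp 4,10)
BNE start: taken
after LDR r0, [r2]: r0=M[204]=10
after AND r0, r0, #127: r0=10&127=10
after LDR r0, [r2]: r0=M[204]=10
after SUB r0, r0, #18: r0=10-18=-8
after MUL r0, r0, #16: r0=(-8)*16=-128
after ADD r2, r2, #4: r2=204+4=208
after ADD r4, r4, #2: r4=4+2=6
CMP r4, #10  (cmp 6,10)
BNE start: taken
after LDR r0, [r2]: r0=M[208]=8
after AND r0, r0, #127: r0=8&127=8
after LDR r0, [r2]: r0=M[208]=8
after SUB r0, r0, #18: r0=8-18=-10
after MUL r0, r0, #16: r0=(-10)*16=-160
after ADD r2, r2, #4: r2=208+4=212
after ADD r4, r4, #2: r4=6+2=8
CMP r4, #10  (cmp 8,10)
BNE start: taken
after LDR r0, [r2]: r0=M[212]=9
after AND r0, r0, #127: r0=9&127=9
after LDR r0, [r2]: r0=M[212]=9
after SUB r0, r0, #18: r0=9-18=-9
after MUL r0, r0, #16: r0=(-9)*16=-144
after ADD r2, r2, #4: r2=212+4=216
after ADD r4, r4, #2: r4=8+2=10
CMP r4, #10  (cmp 10,10)
BNE start: not taken
halt.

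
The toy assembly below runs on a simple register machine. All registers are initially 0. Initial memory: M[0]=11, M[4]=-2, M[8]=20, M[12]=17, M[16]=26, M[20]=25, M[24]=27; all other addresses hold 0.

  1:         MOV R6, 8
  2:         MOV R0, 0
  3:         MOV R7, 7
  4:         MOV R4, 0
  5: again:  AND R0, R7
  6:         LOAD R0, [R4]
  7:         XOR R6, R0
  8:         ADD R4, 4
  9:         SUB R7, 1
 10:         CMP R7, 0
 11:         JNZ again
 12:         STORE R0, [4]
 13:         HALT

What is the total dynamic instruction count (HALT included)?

55

R6=8
R0=0
R7=7
R4=0
R0=0&7=0
R0=M[0]=11
R6=8^11=3
R4=0+4=4
R7=7-1=6
CMP R7, 0  (cmp 6,0)
JNZ again: taken
R0=11&6=2
R0=M[4]=-2
R6=3^(-2)=-3
R4=4+4=8
R7=6-1=5
CMP R7, 0  (cmp 5,0)
JNZ again: taken
R0=(-2)&5=4
R0=M[8]=20
R6=(-3)^20=-23
R4=8+4=12
R7=5-1=4
CMP R7, 0  (cmp 4,0)
JNZ again: taken
R0=20&4=4
R0=M[12]=17
R6=(-23)^17=-8
R4=12+4=16
R7=4-1=3
CMP R7, 0  (cmp 3,0)
JNZ again: taken
R0=17&3=1
R0=M[16]=26
R6=(-8)^26=-30
R4=16+4=20
R7=3-1=2
CMP R7, 0  (cmp 2,0)
JNZ again: taken
R0=26&2=2
R0=M[20]=25
R6=(-30)^25=-5
R4=20+4=24
R7=2-1=1
CMP R7, 0  (cmp 1,0)
JNZ again: taken
R0=25&1=1
R0=M[24]=27
R6=(-5)^27=-32
R4=24+4=28
R7=1-1=0
CMP R7, 0  (cmp 0,0)
JNZ again: not taken
STORE R0, [4] → M[4]=27
halt.
Total executed instructions: 55.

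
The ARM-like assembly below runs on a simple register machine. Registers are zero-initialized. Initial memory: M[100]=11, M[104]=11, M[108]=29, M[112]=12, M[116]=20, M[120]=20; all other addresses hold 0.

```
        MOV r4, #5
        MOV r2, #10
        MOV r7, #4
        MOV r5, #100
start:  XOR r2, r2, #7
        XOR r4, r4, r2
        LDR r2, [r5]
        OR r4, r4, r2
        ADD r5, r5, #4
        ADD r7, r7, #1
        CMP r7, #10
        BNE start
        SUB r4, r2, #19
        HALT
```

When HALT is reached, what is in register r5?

124

after MOV r4, #5: r4=5
after MOV r2, #10: r2=10
after MOV r7, #4: r7=4
after MOV r5, #100: r5=100
after XOR r2, r2, #7: r2=10^7=13
after XOR r4, r4, r2: r4=5^13=8
after LDR r2, [r5]: r2=M[100]=11
after OR r4, r4, r2: r4=8|11=11
after ADD r5, r5, #4: r5=100+4=104
after ADD r7, r7, #1: r7=4+1=5
CMP r7, #10  (cmp 5,10)
BNE start: taken
after XOR r2, r2, #7: r2=11^7=12
after XOR r4, r4, r2: r4=11^12=7
after LDR r2, [r5]: r2=M[104]=11
after OR r4, r4, r2: r4=7|11=15
after ADD r5, r5, #4: r5=104+4=108
after ADD r7, r7, #1: r7=5+1=6
CMP r7, #10  (cmp 6,10)
BNE start: taken
after XOR r2, r2, #7: r2=11^7=12
after XOR r4, r4, r2: r4=15^12=3
after LDR r2, [r5]: r2=M[108]=29
after OR r4, r4, r2: r4=3|29=31
after ADD r5, r5, #4: r5=108+4=112
after ADD r7, r7, #1: r7=6+1=7
CMP r7, #10  (cmp 7,10)
BNE start: taken
after XOR r2, r2, #7: r2=29^7=26
after XOR r4, r4, r2: r4=31^26=5
after LDR r2, [r5]: r2=M[112]=12
after OR r4, r4, r2: r4=5|12=13
after ADD r5, r5, #4: r5=112+4=116
after ADD r7, r7, #1: r7=7+1=8
CMP r7, #10  (cmp 8,10)
BNE start: taken
after XOR r2, r2, #7: r2=12^7=11
after XOR r4, r4, r2: r4=13^11=6
after LDR r2, [r5]: r2=M[116]=20
after OR r4, r4, r2: r4=6|20=22
after ADD r5, r5, #4: r5=116+4=120
after ADD r7, r7, #1: r7=8+1=9
CMP r7, #10  (cmp 9,10)
BNE start: taken
after XOR r2, r2, #7: r2=20^7=19
after XOR r4, r4, r2: r4=22^19=5
after LDR r2, [r5]: r2=M[120]=20
after OR r4, r4, r2: r4=5|20=21
after ADD r5, r5, #4: r5=120+4=124
after ADD r7, r7, #1: r7=9+1=10
CMP r7, #10  (cmp 10,10)
BNE start: not taken
after SUB r4, r2, #19: r4=20-19=1
halt.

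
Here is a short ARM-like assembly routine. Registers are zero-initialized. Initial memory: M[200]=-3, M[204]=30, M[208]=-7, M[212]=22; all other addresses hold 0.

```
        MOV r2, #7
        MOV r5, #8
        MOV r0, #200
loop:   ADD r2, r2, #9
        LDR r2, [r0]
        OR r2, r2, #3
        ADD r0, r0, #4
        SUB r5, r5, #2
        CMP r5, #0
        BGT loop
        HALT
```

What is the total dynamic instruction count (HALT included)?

r2=7
r5=8
r0=200
r2=7+9=16
r2=M[200]=-3
r2=(-3)|3=-1
r0=200+4=204
r5=8-2=6
CMP r5, #0  (cmp 6,0)
BGT loop: taken
r2=(-1)+9=8
r2=M[204]=30
r2=30|3=31
r0=204+4=208
r5=6-2=4
CMP r5, #0  (cmp 4,0)
BGT loop: taken
r2=31+9=40
r2=M[208]=-7
r2=(-7)|3=-5
r0=208+4=212
r5=4-2=2
CMP r5, #0  (cmp 2,0)
BGT loop: taken
r2=(-5)+9=4
r2=M[212]=22
r2=22|3=23
r0=212+4=216
r5=2-2=0
CMP r5, #0  (cmp 0,0)
BGT loop: not taken
halt.
Total executed instructions: 32.

32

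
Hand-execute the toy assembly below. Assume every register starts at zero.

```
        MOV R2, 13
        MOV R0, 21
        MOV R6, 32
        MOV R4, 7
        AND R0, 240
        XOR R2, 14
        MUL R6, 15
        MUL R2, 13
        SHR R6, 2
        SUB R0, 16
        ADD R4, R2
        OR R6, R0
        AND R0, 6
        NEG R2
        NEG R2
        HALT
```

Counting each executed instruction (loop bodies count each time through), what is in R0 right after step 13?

MOV R2, 13 → R2=13
MOV R0, 21 → R0=21
MOV R6, 32 → R6=32
MOV R4, 7 → R4=7
AND R0, 240 → R0=21&240=16
XOR R2, 14 → R2=13^14=3
MUL R6, 15 → R6=32*15=480
MUL R2, 13 → R2=3*13=39
SHR R6, 2 → R6=480>>2=120
SUB R0, 16 → R0=16-16=0
ADD R4, R2 → R4=7+39=46
OR R6, R0 → R6=120|0=120
AND R0, 6 → R0=0&6=0
After step 13: R0 = 0.

0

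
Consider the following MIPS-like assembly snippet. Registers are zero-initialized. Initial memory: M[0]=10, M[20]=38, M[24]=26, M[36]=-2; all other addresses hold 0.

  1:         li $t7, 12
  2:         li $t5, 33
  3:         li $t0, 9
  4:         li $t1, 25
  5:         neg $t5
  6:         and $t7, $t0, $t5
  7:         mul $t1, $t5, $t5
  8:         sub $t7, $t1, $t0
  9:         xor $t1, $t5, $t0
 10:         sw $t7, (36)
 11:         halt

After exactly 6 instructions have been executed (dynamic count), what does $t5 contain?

$t7=12
$t5=33
$t0=9
$t1=25
$t5=-(33)=-33
$t7=9&(-33)=9
After step 6: $t5 = -33.

-33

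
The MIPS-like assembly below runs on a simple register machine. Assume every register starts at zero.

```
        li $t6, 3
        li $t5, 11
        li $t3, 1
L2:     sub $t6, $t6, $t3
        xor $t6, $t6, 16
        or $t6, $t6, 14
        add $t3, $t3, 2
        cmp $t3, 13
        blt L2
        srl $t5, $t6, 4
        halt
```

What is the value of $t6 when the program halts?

15

after li $t6, 3: $t6=3
after li $t5, 11: $t5=11
after li $t3, 1: $t3=1
after sub $t6, $t6, $t3: $t6=3-1=2
after xor $t6, $t6, 16: $t6=2^16=18
after or $t6, $t6, 14: $t6=18|14=30
after add $t3, $t3, 2: $t3=1+2=3
cmp $t3, 13  (cmp 3,13)
blt L2: taken
after sub $t6, $t6, $t3: $t6=30-3=27
after xor $t6, $t6, 16: $t6=27^16=11
after or $t6, $t6, 14: $t6=11|14=15
after add $t3, $t3, 2: $t3=3+2=5
cmp $t3, 13  (cmp 5,13)
blt L2: taken
after sub $t6, $t6, $t3: $t6=15-5=10
after xor $t6, $t6, 16: $t6=10^16=26
after or $t6, $t6, 14: $t6=26|14=30
after add $t3, $t3, 2: $t3=5+2=7
cmp $t3, 13  (cmp 7,13)
blt L2: taken
after sub $t6, $t6, $t3: $t6=30-7=23
after xor $t6, $t6, 16: $t6=23^16=7
after or $t6, $t6, 14: $t6=7|14=15
after add $t3, $t3, 2: $t3=7+2=9
cmp $t3, 13  (cmp 9,13)
blt L2: taken
after sub $t6, $t6, $t3: $t6=15-9=6
after xor $t6, $t6, 16: $t6=6^16=22
after or $t6, $t6, 14: $t6=22|14=30
after add $t3, $t3, 2: $t3=9+2=11
cmp $t3, 13  (cmp 11,13)
blt L2: taken
after sub $t6, $t6, $t3: $t6=30-11=19
after xor $t6, $t6, 16: $t6=19^16=3
after or $t6, $t6, 14: $t6=3|14=15
after add $t3, $t3, 2: $t3=11+2=13
cmp $t3, 13  (cmp 13,13)
blt L2: not taken
after srl $t5, $t6, 4: $t5=15>>4=0
halt.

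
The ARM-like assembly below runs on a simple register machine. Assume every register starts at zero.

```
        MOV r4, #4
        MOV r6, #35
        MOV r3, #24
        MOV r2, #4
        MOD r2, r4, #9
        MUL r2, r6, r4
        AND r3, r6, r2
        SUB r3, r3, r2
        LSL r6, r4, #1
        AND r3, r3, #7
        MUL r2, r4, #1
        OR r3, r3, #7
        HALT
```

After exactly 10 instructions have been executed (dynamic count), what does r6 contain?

8

MOV r4, #4 → r4=4
MOV r6, #35 → r6=35
MOV r3, #24 → r3=24
MOV r2, #4 → r2=4
MOD r2, r4, #9 → r2=4%9=4
MUL r2, r6, r4 → r2=35*4=140
AND r3, r6, r2 → r3=35&140=0
SUB r3, r3, r2 → r3=0-140=-140
LSL r6, r4, #1 → r6=4<<1=8
AND r3, r3, #7 → r3=(-140)&7=4
After step 10: r6 = 8.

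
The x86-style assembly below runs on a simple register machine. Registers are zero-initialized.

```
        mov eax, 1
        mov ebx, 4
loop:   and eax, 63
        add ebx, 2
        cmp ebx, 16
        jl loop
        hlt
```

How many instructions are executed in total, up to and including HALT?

mov eax, 1 → eax=1
mov ebx, 4 → ebx=4
and eax, 63 → eax=1&63=1
add ebx, 2 → ebx=4+2=6
cmp ebx, 16  (cmp 6,16)
jl loop: taken
and eax, 63 → eax=1&63=1
add ebx, 2 → ebx=6+2=8
cmp ebx, 16  (cmp 8,16)
jl loop: taken
and eax, 63 → eax=1&63=1
add ebx, 2 → ebx=8+2=10
cmp ebx, 16  (cmp 10,16)
jl loop: taken
and eax, 63 → eax=1&63=1
add ebx, 2 → ebx=10+2=12
cmp ebx, 16  (cmp 12,16)
jl loop: taken
and eax, 63 → eax=1&63=1
add ebx, 2 → ebx=12+2=14
cmp ebx, 16  (cmp 14,16)
jl loop: taken
and eax, 63 → eax=1&63=1
add ebx, 2 → ebx=14+2=16
cmp ebx, 16  (cmp 16,16)
jl loop: not taken
halt.
Total executed instructions: 27.

27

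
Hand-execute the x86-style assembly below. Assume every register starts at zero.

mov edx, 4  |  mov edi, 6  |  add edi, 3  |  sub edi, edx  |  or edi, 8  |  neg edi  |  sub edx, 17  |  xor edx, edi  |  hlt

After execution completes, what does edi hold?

-13

edx=4
edi=6
edi=6+3=9
edi=9-4=5
edi=5|8=13
edi=-(13)=-13
edx=4-17=-13
edx=(-13)^(-13)=0
halt.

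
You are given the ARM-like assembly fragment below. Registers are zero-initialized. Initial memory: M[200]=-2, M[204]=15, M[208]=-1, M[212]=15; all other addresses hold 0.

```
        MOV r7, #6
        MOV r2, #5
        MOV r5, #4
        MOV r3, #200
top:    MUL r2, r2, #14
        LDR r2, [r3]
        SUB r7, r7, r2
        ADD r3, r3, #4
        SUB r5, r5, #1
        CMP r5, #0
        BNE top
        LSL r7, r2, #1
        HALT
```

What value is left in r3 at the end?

after MOV r7, #6: r7=6
after MOV r2, #5: r2=5
after MOV r5, #4: r5=4
after MOV r3, #200: r3=200
after MUL r2, r2, #14: r2=5*14=70
after LDR r2, [r3]: r2=M[200]=-2
after SUB r7, r7, r2: r7=6-(-2)=8
after ADD r3, r3, #4: r3=200+4=204
after SUB r5, r5, #1: r5=4-1=3
CMP r5, #0  (cmp 3,0)
BNE top: taken
after MUL r2, r2, #14: r2=(-2)*14=-28
after LDR r2, [r3]: r2=M[204]=15
after SUB r7, r7, r2: r7=8-15=-7
after ADD r3, r3, #4: r3=204+4=208
after SUB r5, r5, #1: r5=3-1=2
CMP r5, #0  (cmp 2,0)
BNE top: taken
after MUL r2, r2, #14: r2=15*14=210
after LDR r2, [r3]: r2=M[208]=-1
after SUB r7, r7, r2: r7=(-7)-(-1)=-6
after ADD r3, r3, #4: r3=208+4=212
after SUB r5, r5, #1: r5=2-1=1
CMP r5, #0  (cmp 1,0)
BNE top: taken
after MUL r2, r2, #14: r2=(-1)*14=-14
after LDR r2, [r3]: r2=M[212]=15
after SUB r7, r7, r2: r7=(-6)-15=-21
after ADD r3, r3, #4: r3=212+4=216
after SUB r5, r5, #1: r5=1-1=0
CMP r5, #0  (cmp 0,0)
BNE top: not taken
after LSL r7, r2, #1: r7=15<<1=30
halt.

216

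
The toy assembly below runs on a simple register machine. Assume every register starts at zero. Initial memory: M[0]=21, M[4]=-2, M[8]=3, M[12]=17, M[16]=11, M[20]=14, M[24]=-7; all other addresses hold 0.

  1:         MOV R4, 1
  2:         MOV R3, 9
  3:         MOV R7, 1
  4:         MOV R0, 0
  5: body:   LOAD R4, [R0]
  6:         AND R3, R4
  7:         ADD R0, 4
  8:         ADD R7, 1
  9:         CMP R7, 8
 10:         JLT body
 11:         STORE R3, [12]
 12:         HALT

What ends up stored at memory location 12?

R4=1
R3=9
R7=1
R0=0
R4=M[0]=21
R3=9&21=1
R0=0+4=4
R7=1+1=2
CMP R7, 8  (cmp 2,8)
JLT body: taken
R4=M[4]=-2
R3=1&(-2)=0
R0=4+4=8
R7=2+1=3
CMP R7, 8  (cmp 3,8)
JLT body: taken
R4=M[8]=3
R3=0&3=0
R0=8+4=12
R7=3+1=4
CMP R7, 8  (cmp 4,8)
JLT body: taken
R4=M[12]=17
R3=0&17=0
R0=12+4=16
R7=4+1=5
CMP R7, 8  (cmp 5,8)
JLT body: taken
R4=M[16]=11
R3=0&11=0
R0=16+4=20
R7=5+1=6
CMP R7, 8  (cmp 6,8)
JLT body: taken
R4=M[20]=14
R3=0&14=0
R0=20+4=24
R7=6+1=7
CMP R7, 8  (cmp 7,8)
JLT body: taken
R4=M[24]=-7
R3=0&(-7)=0
R0=24+4=28
R7=7+1=8
CMP R7, 8  (cmp 8,8)
JLT body: not taken
STORE R3, [12] → M[12]=0
halt.

0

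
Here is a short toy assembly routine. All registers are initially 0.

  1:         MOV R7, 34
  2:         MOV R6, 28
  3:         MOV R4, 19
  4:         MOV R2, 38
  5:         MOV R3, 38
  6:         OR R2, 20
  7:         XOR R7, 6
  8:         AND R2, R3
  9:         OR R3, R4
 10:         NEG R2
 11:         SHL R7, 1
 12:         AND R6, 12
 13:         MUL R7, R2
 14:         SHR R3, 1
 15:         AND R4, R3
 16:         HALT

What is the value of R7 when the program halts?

MOV R7, 34 → R7=34
MOV R6, 28 → R6=28
MOV R4, 19 → R4=19
MOV R2, 38 → R2=38
MOV R3, 38 → R3=38
OR R2, 20 → R2=38|20=54
XOR R7, 6 → R7=34^6=36
AND R2, R3 → R2=54&38=38
OR R3, R4 → R3=38|19=55
NEG R2 → R2=-(38)=-38
SHL R7, 1 → R7=36<<1=72
AND R6, 12 → R6=28&12=12
MUL R7, R2 → R7=72*(-38)=-2736
SHR R3, 1 → R3=55>>1=27
AND R4, R3 → R4=19&27=19
halt.

-2736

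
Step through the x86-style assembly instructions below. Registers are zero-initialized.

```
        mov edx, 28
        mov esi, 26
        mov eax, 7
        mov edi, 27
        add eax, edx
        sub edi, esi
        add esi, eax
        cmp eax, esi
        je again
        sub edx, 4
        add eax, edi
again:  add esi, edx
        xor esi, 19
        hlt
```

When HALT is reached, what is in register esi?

mov edx, 28 → edx=28
mov esi, 26 → esi=26
mov eax, 7 → eax=7
mov edi, 27 → edi=27
add eax, edx → eax=7+28=35
sub edi, esi → edi=27-26=1
add esi, eax → esi=26+35=61
cmp eax, esi  (cmp 35,61)
je again: not taken
sub edx, 4 → edx=28-4=24
add eax, edi → eax=35+1=36
add esi, edx → esi=61+24=85
xor esi, 19 → esi=85^19=70
halt.

70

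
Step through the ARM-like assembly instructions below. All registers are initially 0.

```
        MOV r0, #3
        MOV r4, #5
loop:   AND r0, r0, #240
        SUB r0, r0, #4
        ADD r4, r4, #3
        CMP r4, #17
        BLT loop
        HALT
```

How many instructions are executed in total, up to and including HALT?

MOV r0, #3 → r0=3
MOV r4, #5 → r4=5
AND r0, r0, #240 → r0=3&240=0
SUB r0, r0, #4 → r0=0-4=-4
ADD r4, r4, #3 → r4=5+3=8
CMP r4, #17  (cmp 8,17)
BLT loop: taken
AND r0, r0, #240 → r0=(-4)&240=240
SUB r0, r0, #4 → r0=240-4=236
ADD r4, r4, #3 → r4=8+3=11
CMP r4, #17  (cmp 11,17)
BLT loop: taken
AND r0, r0, #240 → r0=236&240=224
SUB r0, r0, #4 → r0=224-4=220
ADD r4, r4, #3 → r4=11+3=14
CMP r4, #17  (cmp 14,17)
BLT loop: taken
AND r0, r0, #240 → r0=220&240=208
SUB r0, r0, #4 → r0=208-4=204
ADD r4, r4, #3 → r4=14+3=17
CMP r4, #17  (cmp 17,17)
BLT loop: not taken
halt.
Total executed instructions: 23.

23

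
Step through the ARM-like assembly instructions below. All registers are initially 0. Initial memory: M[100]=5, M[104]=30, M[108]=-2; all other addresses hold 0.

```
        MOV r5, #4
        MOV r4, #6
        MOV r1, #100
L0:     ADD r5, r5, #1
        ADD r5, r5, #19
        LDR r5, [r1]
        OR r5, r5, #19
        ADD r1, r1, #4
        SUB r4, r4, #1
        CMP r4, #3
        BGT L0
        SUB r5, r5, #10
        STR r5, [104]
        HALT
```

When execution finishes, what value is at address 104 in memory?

r5=4
r4=6
r1=100
r5=4+1=5
r5=5+19=24
r5=M[100]=5
r5=5|19=23
r1=100+4=104
r4=6-1=5
CMP r4, #3  (cmp 5,3)
BGT L0: taken
r5=23+1=24
r5=24+19=43
r5=M[104]=30
r5=30|19=31
r1=104+4=108
r4=5-1=4
CMP r4, #3  (cmp 4,3)
BGT L0: taken
r5=31+1=32
r5=32+19=51
r5=M[108]=-2
r5=(-2)|19=-1
r1=108+4=112
r4=4-1=3
CMP r4, #3  (cmp 3,3)
BGT L0: not taken
r5=(-1)-10=-11
STR r5, [104] → M[104]=-11
halt.

-11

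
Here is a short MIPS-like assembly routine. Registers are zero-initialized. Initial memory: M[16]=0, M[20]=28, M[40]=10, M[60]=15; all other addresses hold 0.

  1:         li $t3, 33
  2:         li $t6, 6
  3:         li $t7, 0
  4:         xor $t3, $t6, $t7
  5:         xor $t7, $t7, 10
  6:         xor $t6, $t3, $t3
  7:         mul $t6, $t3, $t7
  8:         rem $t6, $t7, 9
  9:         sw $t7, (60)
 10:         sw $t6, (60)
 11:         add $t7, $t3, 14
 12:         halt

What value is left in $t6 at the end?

1

$t3=33
$t6=6
$t7=0
$t3=6^0=6
$t7=0^10=10
$t6=6^6=0
$t6=6*10=60
$t6=10%9=1
sw $t7, (60) → M[60]=10
sw $t6, (60) → M[60]=1
$t7=6+14=20
halt.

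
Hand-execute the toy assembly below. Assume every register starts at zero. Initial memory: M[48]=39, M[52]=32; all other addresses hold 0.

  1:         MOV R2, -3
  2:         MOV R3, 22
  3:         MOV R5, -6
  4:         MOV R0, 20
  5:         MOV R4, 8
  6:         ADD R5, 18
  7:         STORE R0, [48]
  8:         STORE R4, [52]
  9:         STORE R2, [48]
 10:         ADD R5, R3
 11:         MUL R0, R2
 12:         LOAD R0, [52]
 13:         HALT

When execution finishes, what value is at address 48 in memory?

-3

R2=-3
R3=22
R5=-6
R0=20
R4=8
R5=(-6)+18=12
STORE R0, [48] → M[48]=20
STORE R4, [52] → M[52]=8
STORE R2, [48] → M[48]=-3
R5=12+22=34
R0=20*(-3)=-60
R0=M[52]=8
halt.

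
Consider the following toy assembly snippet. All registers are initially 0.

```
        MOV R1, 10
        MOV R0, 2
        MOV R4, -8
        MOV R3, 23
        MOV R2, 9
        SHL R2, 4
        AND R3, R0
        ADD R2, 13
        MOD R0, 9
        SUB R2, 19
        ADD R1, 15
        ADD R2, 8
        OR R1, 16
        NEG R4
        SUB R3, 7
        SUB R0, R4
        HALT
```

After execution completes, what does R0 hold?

after MOV R1, 10: R1=10
after MOV R0, 2: R0=2
after MOV R4, -8: R4=-8
after MOV R3, 23: R3=23
after MOV R2, 9: R2=9
after SHL R2, 4: R2=9<<4=144
after AND R3, R0: R3=23&2=2
after ADD R2, 13: R2=144+13=157
after MOD R0, 9: R0=2%9=2
after SUB R2, 19: R2=157-19=138
after ADD R1, 15: R1=10+15=25
after ADD R2, 8: R2=138+8=146
after OR R1, 16: R1=25|16=25
after NEG R4: R4=-(-8)=8
after SUB R3, 7: R3=2-7=-5
after SUB R0, R4: R0=2-8=-6
halt.

-6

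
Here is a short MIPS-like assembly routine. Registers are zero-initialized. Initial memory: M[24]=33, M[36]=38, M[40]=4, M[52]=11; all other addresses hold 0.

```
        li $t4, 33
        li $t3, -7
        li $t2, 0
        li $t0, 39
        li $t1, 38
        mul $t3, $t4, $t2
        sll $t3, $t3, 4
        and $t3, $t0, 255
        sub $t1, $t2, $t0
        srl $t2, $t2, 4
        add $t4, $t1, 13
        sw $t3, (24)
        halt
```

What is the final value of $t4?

$t4=33
$t3=-7
$t2=0
$t0=39
$t1=38
$t3=33*0=0
$t3=0<<4=0
$t3=39&255=39
$t1=0-39=-39
$t2=0>>4=0
$t4=(-39)+13=-26
sw $t3, (24) → M[24]=39
halt.

-26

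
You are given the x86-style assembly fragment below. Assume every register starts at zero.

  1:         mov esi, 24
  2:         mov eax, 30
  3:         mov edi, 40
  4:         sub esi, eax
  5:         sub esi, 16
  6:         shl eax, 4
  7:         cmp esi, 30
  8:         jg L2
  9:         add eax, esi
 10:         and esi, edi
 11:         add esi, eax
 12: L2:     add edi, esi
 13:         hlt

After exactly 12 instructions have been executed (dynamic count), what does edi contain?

538

mov esi, 24 → esi=24
mov eax, 30 → eax=30
mov edi, 40 → edi=40
sub esi, eax → esi=24-30=-6
sub esi, 16 → esi=(-6)-16=-22
shl eax, 4 → eax=30<<4=480
cmp esi, 30  (cmp -22,30)
jg L2: not taken
add eax, esi → eax=480+(-22)=458
and esi, edi → esi=(-22)&40=40
add esi, eax → esi=40+458=498
add edi, esi → edi=40+498=538
After step 12: edi = 538.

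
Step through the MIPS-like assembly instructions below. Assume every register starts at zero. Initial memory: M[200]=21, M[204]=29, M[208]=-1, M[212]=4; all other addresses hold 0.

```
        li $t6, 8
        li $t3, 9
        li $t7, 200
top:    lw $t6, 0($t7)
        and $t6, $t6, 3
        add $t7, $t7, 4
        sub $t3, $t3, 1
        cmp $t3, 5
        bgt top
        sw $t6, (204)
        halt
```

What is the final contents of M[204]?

0

after li $t6, 8: $t6=8
after li $t3, 9: $t3=9
after li $t7, 200: $t7=200
after lw $t6, 0($t7): $t6=M[200]=21
after and $t6, $t6, 3: $t6=21&3=1
after add $t7, $t7, 4: $t7=200+4=204
after sub $t3, $t3, 1: $t3=9-1=8
cmp $t3, 5  (cmp 8,5)
bgt top: taken
after lw $t6, 0($t7): $t6=M[204]=29
after and $t6, $t6, 3: $t6=29&3=1
after add $t7, $t7, 4: $t7=204+4=208
after sub $t3, $t3, 1: $t3=8-1=7
cmp $t3, 5  (cmp 7,5)
bgt top: taken
after lw $t6, 0($t7): $t6=M[208]=-1
after and $t6, $t6, 3: $t6=(-1)&3=3
after add $t7, $t7, 4: $t7=208+4=212
after sub $t3, $t3, 1: $t3=7-1=6
cmp $t3, 5  (cmp 6,5)
bgt top: taken
after lw $t6, 0($t7): $t6=M[212]=4
after and $t6, $t6, 3: $t6=4&3=0
after add $t7, $t7, 4: $t7=212+4=216
after sub $t3, $t3, 1: $t3=6-1=5
cmp $t3, 5  (cmp 5,5)
bgt top: not taken
sw $t6, (204) → M[204]=0
halt.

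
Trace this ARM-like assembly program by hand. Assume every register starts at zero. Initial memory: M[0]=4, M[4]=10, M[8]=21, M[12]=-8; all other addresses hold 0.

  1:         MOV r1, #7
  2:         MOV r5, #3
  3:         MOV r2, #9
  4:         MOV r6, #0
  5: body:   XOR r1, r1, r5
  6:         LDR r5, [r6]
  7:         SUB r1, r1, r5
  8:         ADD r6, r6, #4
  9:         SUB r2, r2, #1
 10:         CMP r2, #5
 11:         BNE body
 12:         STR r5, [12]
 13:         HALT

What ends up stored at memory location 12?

after MOV r1, #7: r1=7
after MOV r5, #3: r5=3
after MOV r2, #9: r2=9
after MOV r6, #0: r6=0
after XOR r1, r1, r5: r1=7^3=4
after LDR r5, [r6]: r5=M[0]=4
after SUB r1, r1, r5: r1=4-4=0
after ADD r6, r6, #4: r6=0+4=4
after SUB r2, r2, #1: r2=9-1=8
CMP r2, #5  (cmp 8,5)
BNE body: taken
after XOR r1, r1, r5: r1=0^4=4
after LDR r5, [r6]: r5=M[4]=10
after SUB r1, r1, r5: r1=4-10=-6
after ADD r6, r6, #4: r6=4+4=8
after SUB r2, r2, #1: r2=8-1=7
CMP r2, #5  (cmp 7,5)
BNE body: taken
after XOR r1, r1, r5: r1=(-6)^10=-16
after LDR r5, [r6]: r5=M[8]=21
after SUB r1, r1, r5: r1=(-16)-21=-37
after ADD r6, r6, #4: r6=8+4=12
after SUB r2, r2, #1: r2=7-1=6
CMP r2, #5  (cmp 6,5)
BNE body: taken
after XOR r1, r1, r5: r1=(-37)^21=-50
after LDR r5, [r6]: r5=M[12]=-8
after SUB r1, r1, r5: r1=(-50)-(-8)=-42
after ADD r6, r6, #4: r6=12+4=16
after SUB r2, r2, #1: r2=6-1=5
CMP r2, #5  (cmp 5,5)
BNE body: not taken
STR r5, [12] → M[12]=-8
halt.

-8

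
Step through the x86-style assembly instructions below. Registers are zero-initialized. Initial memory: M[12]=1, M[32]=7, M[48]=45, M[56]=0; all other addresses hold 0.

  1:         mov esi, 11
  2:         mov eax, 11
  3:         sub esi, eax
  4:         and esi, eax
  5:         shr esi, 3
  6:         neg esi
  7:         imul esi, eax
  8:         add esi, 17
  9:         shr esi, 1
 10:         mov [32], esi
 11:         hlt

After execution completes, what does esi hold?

8

esi=11
eax=11
esi=11-11=0
esi=0&11=0
esi=0>>3=0
esi=-(0)=0
esi=0*11=0
esi=0+17=17
esi=17>>1=8
mov [32], esi → M[32]=8
halt.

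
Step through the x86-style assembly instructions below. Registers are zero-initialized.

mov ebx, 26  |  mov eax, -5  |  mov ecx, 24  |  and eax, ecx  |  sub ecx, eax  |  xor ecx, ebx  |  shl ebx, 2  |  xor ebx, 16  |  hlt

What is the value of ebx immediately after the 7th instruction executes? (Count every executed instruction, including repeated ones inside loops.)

104

ebx=26
eax=-5
ecx=24
eax=(-5)&24=24
ecx=24-24=0
ecx=0^26=26
ebx=26<<2=104
After step 7: ebx = 104.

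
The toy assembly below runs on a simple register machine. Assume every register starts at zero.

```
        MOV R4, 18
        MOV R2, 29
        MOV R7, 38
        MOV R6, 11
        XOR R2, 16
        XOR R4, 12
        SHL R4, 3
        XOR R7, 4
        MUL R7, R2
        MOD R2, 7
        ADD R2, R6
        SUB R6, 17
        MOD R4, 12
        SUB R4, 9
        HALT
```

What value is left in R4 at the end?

-9

MOV R4, 18 → R4=18
MOV R2, 29 → R2=29
MOV R7, 38 → R7=38
MOV R6, 11 → R6=11
XOR R2, 16 → R2=29^16=13
XOR R4, 12 → R4=18^12=30
SHL R4, 3 → R4=30<<3=240
XOR R7, 4 → R7=38^4=34
MUL R7, R2 → R7=34*13=442
MOD R2, 7 → R2=13%7=6
ADD R2, R6 → R2=6+11=17
SUB R6, 17 → R6=11-17=-6
MOD R4, 12 → R4=240%12=0
SUB R4, 9 → R4=0-9=-9
halt.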